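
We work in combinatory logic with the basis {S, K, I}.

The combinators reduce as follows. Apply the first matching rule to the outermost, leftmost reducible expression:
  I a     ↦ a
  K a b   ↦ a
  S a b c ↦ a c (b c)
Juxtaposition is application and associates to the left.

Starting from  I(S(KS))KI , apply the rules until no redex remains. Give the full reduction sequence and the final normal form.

Answer: normal form = S(KI)  (in 3 steps)

Reduction:
  start: I(S(KS))KI
  step 1: S(KS)KI
  step 2: KSI(KI)
  step 3: S(KI)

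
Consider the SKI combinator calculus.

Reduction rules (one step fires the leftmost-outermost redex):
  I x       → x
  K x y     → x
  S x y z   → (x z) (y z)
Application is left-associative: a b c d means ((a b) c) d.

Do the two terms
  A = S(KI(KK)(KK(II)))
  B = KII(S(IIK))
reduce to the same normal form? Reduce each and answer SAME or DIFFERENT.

Answer: SAME — A ⇓ SK, B ⇓ SK

Derivation:
Term A:
  start: S(KI(KK)(KK(II)))
  [1] S(I(KK(II)))
  [2] S(KK(II))
  [3] SK

Term B:
  start: KII(S(IIK))
  [1] I(S(IIK))
  [2] S(IIK)
  [3] S(IK)
  [4] SK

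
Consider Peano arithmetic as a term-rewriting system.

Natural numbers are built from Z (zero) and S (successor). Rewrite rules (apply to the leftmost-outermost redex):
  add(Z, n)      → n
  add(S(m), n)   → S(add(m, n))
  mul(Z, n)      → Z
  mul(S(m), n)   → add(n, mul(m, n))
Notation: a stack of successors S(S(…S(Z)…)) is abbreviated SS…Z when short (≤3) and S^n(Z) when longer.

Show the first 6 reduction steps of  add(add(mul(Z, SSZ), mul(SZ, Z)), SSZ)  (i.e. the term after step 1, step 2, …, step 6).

  start: add(add(mul(Z, SSZ), mul(SZ, Z)), SSZ)
  →1  add(add(Z, mul(SZ, Z)), SSZ)
  →2  add(mul(SZ, Z), SSZ)
  →3  add(add(Z, mul(Z, Z)), SSZ)
  →4  add(mul(Z, Z), SSZ)
  →5  add(Z, SSZ)
  →6  SSZ

Answer: after 6 steps: SSZ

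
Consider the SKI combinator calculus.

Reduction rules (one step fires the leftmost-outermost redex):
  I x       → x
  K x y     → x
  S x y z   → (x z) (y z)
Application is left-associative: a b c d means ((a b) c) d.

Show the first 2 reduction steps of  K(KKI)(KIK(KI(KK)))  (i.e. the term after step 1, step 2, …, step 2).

  start: K(KKI)(KIK(KI(KK)))
  →1  KKI
  →2  K

Answer: after 2 steps: K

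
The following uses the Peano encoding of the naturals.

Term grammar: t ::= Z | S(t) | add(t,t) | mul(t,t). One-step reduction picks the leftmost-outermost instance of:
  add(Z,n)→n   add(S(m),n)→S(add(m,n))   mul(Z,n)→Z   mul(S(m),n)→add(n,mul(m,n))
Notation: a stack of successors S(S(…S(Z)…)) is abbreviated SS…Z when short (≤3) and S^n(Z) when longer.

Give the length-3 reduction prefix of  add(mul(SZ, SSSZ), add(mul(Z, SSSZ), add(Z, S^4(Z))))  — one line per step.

  start: add(mul(SZ, SSSZ), add(mul(Z, SSSZ), add(Z, S^4(Z))))
  step 1: add(add(SSSZ, mul(Z, SSSZ)), add(mul(Z, SSSZ), add(Z, S^4(Z))))
  step 2: add(S(add(SSZ, mul(Z, SSSZ))), add(mul(Z, SSSZ), add(Z, S^4(Z))))
  step 3: S(add(add(SSZ, mul(Z, SSSZ)), add(mul(Z, SSSZ), add(Z, S^4(Z)))))

Answer: after 3 steps: S(add(add(SSZ, mul(Z, SSSZ)), add(mul(Z, SSSZ), add(Z, S^4(Z)))))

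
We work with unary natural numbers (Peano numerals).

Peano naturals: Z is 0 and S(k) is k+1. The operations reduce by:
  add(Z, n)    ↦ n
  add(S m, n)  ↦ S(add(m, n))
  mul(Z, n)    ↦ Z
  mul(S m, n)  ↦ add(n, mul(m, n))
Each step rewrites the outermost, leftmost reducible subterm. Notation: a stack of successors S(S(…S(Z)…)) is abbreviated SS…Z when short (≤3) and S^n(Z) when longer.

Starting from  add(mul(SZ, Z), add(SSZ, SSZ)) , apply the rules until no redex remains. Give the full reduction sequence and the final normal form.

Answer: normal form = S^4(Z)  (in 7 steps)

Reduction:
  start: add(mul(SZ, Z), add(SSZ, SSZ))
  [1] add(add(Z, mul(Z, Z)), add(SSZ, SSZ))
  [2] add(mul(Z, Z), add(SSZ, SSZ))
  [3] add(Z, add(SSZ, SSZ))
  [4] add(SSZ, SSZ)
  [5] S(add(SZ, SSZ))
  [6] S(S(add(Z, SSZ)))
  [7] S^4(Z)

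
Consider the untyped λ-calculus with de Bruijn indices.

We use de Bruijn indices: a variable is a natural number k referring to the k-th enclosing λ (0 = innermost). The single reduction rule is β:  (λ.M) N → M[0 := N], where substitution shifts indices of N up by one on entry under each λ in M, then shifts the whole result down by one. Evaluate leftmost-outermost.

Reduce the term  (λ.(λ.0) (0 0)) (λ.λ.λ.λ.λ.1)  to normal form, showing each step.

  start: (λ.(λ.0) (0 0)) (λ.λ.λ.λ.λ.1)
  →1  (λ.0) ((λ.λ.λ.λ.λ.1) (λ.λ.λ.λ.λ.1))
  →2  (λ.λ.λ.λ.λ.1) (λ.λ.λ.λ.λ.1)
  →3  λ.λ.λ.λ.1

Answer: normal form = λ.λ.λ.λ.1  (in 3 steps)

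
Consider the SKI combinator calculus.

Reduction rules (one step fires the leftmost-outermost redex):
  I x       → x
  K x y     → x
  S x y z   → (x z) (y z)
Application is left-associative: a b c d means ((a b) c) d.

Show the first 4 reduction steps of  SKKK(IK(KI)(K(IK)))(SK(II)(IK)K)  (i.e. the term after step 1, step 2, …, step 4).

Answer: after 4 steps: K(KI)(K(IK))

Reduction:
  start: SKKK(IK(KI)(K(IK)))(SK(II)(IK)K)
  →1  KK(KK)(IK(KI)(K(IK)))(SK(II)(IK)K)
  →2  K(IK(KI)(K(IK)))(SK(II)(IK)K)
  →3  IK(KI)(K(IK))
  →4  K(KI)(K(IK))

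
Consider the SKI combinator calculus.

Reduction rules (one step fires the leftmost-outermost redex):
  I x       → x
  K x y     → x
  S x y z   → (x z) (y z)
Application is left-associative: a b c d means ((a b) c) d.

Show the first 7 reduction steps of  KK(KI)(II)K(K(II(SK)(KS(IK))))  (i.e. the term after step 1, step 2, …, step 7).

  start: KK(KI)(II)K(K(II(SK)(KS(IK))))
  →1  K(II)K(K(II(SK)(KS(IK))))
  →2  II(K(II(SK)(KS(IK))))
  →3  I(K(II(SK)(KS(IK))))
  →4  K(II(SK)(KS(IK)))
  →5  K(I(SK)(KS(IK)))
  →6  K(SK(KS(IK)))
  →7  K(SKS)

Answer: after 7 steps: K(SKS)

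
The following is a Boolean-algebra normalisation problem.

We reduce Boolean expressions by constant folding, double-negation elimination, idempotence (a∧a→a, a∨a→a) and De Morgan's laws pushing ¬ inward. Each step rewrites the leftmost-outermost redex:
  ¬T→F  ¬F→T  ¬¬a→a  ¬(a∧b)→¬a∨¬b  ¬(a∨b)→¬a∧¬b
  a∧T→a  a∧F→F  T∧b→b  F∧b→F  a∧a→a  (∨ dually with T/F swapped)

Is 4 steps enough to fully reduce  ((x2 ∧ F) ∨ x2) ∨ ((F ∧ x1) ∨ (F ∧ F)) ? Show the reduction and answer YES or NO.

Answer: NO — after 4 steps the term is x2 ∨ (F ∧ F), not yet normal

Derivation:
  start: ((x2 ∧ F) ∨ x2) ∨ ((F ∧ x1) ∨ (F ∧ F))
  [1] (F ∨ x2) ∨ ((F ∧ x1) ∨ (F ∧ F))
  [2] x2 ∨ ((F ∧ x1) ∨ (F ∧ F))
  [3] x2 ∨ (F ∨ (F ∧ F))
  [4] x2 ∨ (F ∧ F)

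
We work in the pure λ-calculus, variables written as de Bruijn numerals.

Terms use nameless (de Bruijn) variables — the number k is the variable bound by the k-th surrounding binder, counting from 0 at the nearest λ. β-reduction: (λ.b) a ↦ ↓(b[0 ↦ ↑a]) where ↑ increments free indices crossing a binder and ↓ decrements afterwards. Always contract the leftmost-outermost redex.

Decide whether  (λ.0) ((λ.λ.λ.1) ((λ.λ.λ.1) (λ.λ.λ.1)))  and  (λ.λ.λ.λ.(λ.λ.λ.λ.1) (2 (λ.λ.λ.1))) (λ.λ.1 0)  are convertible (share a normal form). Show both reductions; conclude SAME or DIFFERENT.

Answer: DIFFERENT — A ⇓ λ.λ.1, B ⇓ λ.λ.λ.λ.λ.λ.1

Working:
Term A:
  start: (λ.0) ((λ.λ.λ.1) ((λ.λ.λ.1) (λ.λ.λ.1)))
  [1] (λ.λ.λ.1) ((λ.λ.λ.1) (λ.λ.λ.1))
  [2] λ.λ.1

Term B:
  start: (λ.λ.λ.λ.(λ.λ.λ.λ.1) (2 (λ.λ.λ.1))) (λ.λ.1 0)
  [1] λ.λ.λ.(λ.λ.λ.λ.1) (2 (λ.λ.λ.1))
  [2] λ.λ.λ.λ.λ.λ.1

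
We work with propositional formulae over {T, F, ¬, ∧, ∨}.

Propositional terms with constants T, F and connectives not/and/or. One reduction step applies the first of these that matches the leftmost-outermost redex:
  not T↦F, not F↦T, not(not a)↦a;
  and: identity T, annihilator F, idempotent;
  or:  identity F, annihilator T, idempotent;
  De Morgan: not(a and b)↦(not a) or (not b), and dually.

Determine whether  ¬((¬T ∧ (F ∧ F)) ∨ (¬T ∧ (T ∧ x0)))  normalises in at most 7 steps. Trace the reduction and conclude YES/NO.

  start: ¬((¬T ∧ (F ∧ F)) ∨ (¬T ∧ (T ∧ x0)))
  step 1: ¬(¬T ∧ (F ∧ F)) ∧ ¬(¬T ∧ (T ∧ x0))
  step 2: (¬¬T ∨ ¬(F ∧ F)) ∧ ¬(¬T ∧ (T ∧ x0))
  step 3: (T ∨ ¬(F ∧ F)) ∧ ¬(¬T ∧ (T ∧ x0))
  step 4: T ∧ ¬(¬T ∧ (T ∧ x0))
  step 5: ¬(¬T ∧ (T ∧ x0))
  step 6: ¬¬T ∨ ¬(T ∧ x0)
  step 7: T ∨ ¬(T ∧ x0)

Answer: NO — after 7 steps the term is T ∨ ¬(T ∧ x0), not yet normal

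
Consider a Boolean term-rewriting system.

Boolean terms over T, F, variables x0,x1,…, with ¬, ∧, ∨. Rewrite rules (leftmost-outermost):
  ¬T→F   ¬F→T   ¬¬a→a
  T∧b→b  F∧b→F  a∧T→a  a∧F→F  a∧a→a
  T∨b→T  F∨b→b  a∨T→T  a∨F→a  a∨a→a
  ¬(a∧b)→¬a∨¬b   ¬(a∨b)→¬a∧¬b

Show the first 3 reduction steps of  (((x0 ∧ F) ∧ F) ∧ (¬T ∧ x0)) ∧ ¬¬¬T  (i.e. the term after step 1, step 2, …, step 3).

  start: (((x0 ∧ F) ∧ F) ∧ (¬T ∧ x0)) ∧ ¬¬¬T
  →1  (F ∧ (¬T ∧ x0)) ∧ ¬¬¬T
  →2  F ∧ ¬¬¬T
  →3  F

Answer: after 3 steps: F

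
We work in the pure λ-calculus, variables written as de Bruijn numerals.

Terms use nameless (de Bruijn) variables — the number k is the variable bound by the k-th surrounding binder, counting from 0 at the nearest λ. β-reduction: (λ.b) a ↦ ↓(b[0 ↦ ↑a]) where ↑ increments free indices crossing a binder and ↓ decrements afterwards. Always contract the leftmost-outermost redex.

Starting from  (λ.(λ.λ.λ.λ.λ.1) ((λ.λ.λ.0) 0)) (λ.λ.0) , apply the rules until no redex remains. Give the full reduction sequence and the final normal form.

  start: (λ.(λ.λ.λ.λ.λ.1) ((λ.λ.λ.0) 0)) (λ.λ.0)
  →1  (λ.λ.λ.λ.λ.1) ((λ.λ.λ.0) (λ.λ.0))
  →2  λ.λ.λ.λ.1

Answer: normal form = λ.λ.λ.λ.1  (in 2 steps)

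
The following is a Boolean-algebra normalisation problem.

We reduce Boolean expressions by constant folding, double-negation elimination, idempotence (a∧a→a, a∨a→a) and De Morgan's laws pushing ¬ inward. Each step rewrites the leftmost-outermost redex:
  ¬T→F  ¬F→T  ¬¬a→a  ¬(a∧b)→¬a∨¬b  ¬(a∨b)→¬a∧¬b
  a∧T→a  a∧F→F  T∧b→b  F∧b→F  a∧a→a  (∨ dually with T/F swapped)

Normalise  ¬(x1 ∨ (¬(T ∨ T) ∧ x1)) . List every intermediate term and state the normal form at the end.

Answer: normal form = ¬x1  (in 6 steps)

Reduction:
  start: ¬(x1 ∨ (¬(T ∨ T) ∧ x1))
  →1  ¬x1 ∧ ¬(¬(T ∨ T) ∧ x1)
  →2  ¬x1 ∧ (¬¬(T ∨ T) ∨ ¬x1)
  →3  ¬x1 ∧ ((T ∨ T) ∨ ¬x1)
  →4  ¬x1 ∧ (T ∨ ¬x1)
  →5  ¬x1 ∧ T
  →6  ¬x1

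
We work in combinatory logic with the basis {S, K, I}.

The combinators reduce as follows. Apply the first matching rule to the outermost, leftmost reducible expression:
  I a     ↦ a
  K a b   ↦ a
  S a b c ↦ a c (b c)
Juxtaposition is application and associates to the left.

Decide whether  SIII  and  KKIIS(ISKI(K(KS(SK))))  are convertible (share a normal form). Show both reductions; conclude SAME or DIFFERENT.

Answer: DIFFERENT — A ⇓ I, B ⇓ KS

Derivation:
Term A:
  start: SIII
  →1  II(II)
  →2  I(II)
  →3  II
  →4  I

Term B:
  start: KKIIS(ISKI(K(KS(SK))))
  →1  KIS(ISKI(K(KS(SK))))
  →2  I(ISKI(K(KS(SK))))
  →3  ISKI(K(KS(SK)))
  →4  SKI(K(KS(SK)))
  →5  K(K(KS(SK)))(I(K(KS(SK))))
  →6  K(KS(SK))
  →7  KS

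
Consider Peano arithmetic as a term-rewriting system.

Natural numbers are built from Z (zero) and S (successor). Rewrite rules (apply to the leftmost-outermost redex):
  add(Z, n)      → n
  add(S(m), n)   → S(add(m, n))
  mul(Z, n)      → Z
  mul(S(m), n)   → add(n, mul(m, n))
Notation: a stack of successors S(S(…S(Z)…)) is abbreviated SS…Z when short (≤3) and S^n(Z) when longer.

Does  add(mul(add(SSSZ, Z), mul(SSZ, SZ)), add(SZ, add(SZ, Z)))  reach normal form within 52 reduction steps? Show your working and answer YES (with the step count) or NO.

Answer: YES — reaches normal form S^8(Z) in 49 ≤ 52 steps

Reduction:
  start: add(mul(add(SSSZ, Z), mul(SSZ, SZ)), add(SZ, add(SZ, Z)))
  [1] add(mul(S(add(SSZ, Z)), mul(SSZ, SZ)), add(SZ, add(SZ, Z)))
  [2] add(add(mul(SSZ, SZ), mul(add(SSZ, Z), mul(SSZ, SZ))), add(SZ, add(SZ, Z)))
  [3] add(add(add(SZ, mul(SZ, SZ)), mul(add(SSZ, Z), mul(SSZ, SZ))), add(SZ, add(SZ, Z)))
  [4] add(add(S(add(Z, mul(SZ, SZ))), mul(add(SSZ, Z), mul(SSZ, SZ))), add(SZ, add(SZ, Z)))
  [5] add(S(add(add(Z, mul(SZ, SZ)), mul(add(SSZ, Z), mul(SSZ, SZ)))), add(SZ, add(SZ, Z)))
  [6] S(add(add(add(Z, mul(SZ, SZ)), mul(add(SSZ, Z), mul(SSZ, SZ))), add(SZ, add(SZ, Z))))
  [7] S(add(add(mul(SZ, SZ), mul(add(SSZ, Z), mul(SSZ, SZ))), add(SZ, add(SZ, Z))))
  [8] S(add(add(add(SZ, mul(Z, SZ)), mul(add(SSZ, Z), mul(SSZ, SZ))), add(SZ, add(SZ, Z))))
  [9] S(add(add(S(add(Z, mul(Z, SZ))), mul(add(SSZ, Z), mul(SSZ, SZ))), add(SZ, add(SZ, Z))))
  [10] S(add(S(add(add(Z, mul(Z, SZ)), mul(add(SSZ, Z), mul(SSZ, SZ)))), add(SZ, add(SZ, Z))))
  [11] S(S(add(add(add(Z, mul(Z, SZ)), mul(add(SSZ, Z), mul(SSZ, SZ))), add(SZ, add(SZ, Z)))))
  [12] S(S(add(add(mul(Z, SZ), mul(add(SSZ, Z), mul(SSZ, SZ))), add(SZ, add(SZ, Z)))))
  [13] S(S(add(add(Z, mul(add(SSZ, Z), mul(SSZ, SZ))), add(SZ, add(SZ, Z)))))
  [14] S(S(add(mul(add(SSZ, Z), mul(SSZ, SZ)), add(SZ, add(SZ, Z)))))
  [15] S(S(add(mul(S(add(SZ, Z)), mul(SSZ, SZ)), add(SZ, add(SZ, Z)))))
  [16] S(S(add(add(mul(SSZ, SZ), mul(add(SZ, Z), mul(SSZ, SZ))), add(SZ, add(SZ, Z)))))
  [17] S(S(add(add(add(SZ, mul(SZ, SZ)), mul(add(SZ, Z), mul(SSZ, SZ))), add(SZ, add(SZ, Z)))))
  [18] S(S(add(add(S(add(Z, mul(SZ, SZ))), mul(add(SZ, Z), mul(SSZ, SZ))), add(SZ, add(SZ, Z)))))
  [19] S(S(add(S(add(add(Z, mul(SZ, SZ)), mul(add(SZ, Z), mul(SSZ, SZ)))), add(SZ, add(SZ, Z)))))
  [20] S(S(S(add(add(add(Z, mul(SZ, SZ)), mul(add(SZ, Z), mul(SSZ, SZ))), add(SZ, add(SZ, Z))))))
  [21] S(S(S(add(add(mul(SZ, SZ), mul(add(SZ, Z), mul(SSZ, SZ))), add(SZ, add(SZ, Z))))))
  [22] S(S(S(add(add(add(SZ, mul(Z, SZ)), mul(add(SZ, Z), mul(SSZ, SZ))), add(SZ, add(SZ, Z))))))
  [23] S(S(S(add(add(S(add(Z, mul(Z, SZ))), mul(add(SZ, Z), mul(SSZ, SZ))), add(SZ, add(SZ, Z))))))
  [24] S(S(S(add(S(add(add(Z, mul(Z, SZ)), mul(add(SZ, Z), mul(SSZ, SZ)))), add(SZ, add(SZ, Z))))))
  [25] S(S(S(S(add(add(add(Z, mul(Z, SZ)), mul(add(SZ, Z), mul(SSZ, SZ))), add(SZ, add(SZ, Z)))))))
  [26] S(S(S(S(add(add(mul(Z, SZ), mul(add(SZ, Z), mul(SSZ, SZ))), add(SZ, add(SZ, Z)))))))
  [27] S(S(S(S(add(add(Z, mul(add(SZ, Z), mul(SSZ, SZ))), add(SZ, add(SZ, Z)))))))
  [28] S(S(S(S(add(mul(add(SZ, Z), mul(SSZ, SZ)), add(SZ, add(SZ, Z)))))))
  [29] S(S(S(S(add(mul(S(add(Z, Z)), mul(SSZ, SZ)), add(SZ, add(SZ, Z)))))))
  [30] S(S(S(S(add(add(mul(SSZ, SZ), mul(add(Z, Z), mul(SSZ, SZ))), add(SZ, add(SZ, Z)))))))
  [31] S(S(S(S(add(add(add(SZ, mul(SZ, SZ)), mul(add(Z, Z), mul(SSZ, SZ))), add(SZ, add(SZ, Z)))))))
  [32] S(S(S(S(add(add(S(add(Z, mul(SZ, SZ))), mul(add(Z, Z), mul(SSZ, SZ))), add(SZ, add(SZ, Z)))))))
  [33] S(S(S(S(add(S(add(add(Z, mul(SZ, SZ)), mul(add(Z, Z), mul(SSZ, SZ)))), add(SZ, add(SZ, Z)))))))
  [34] S(S(S(S(S(add(add(add(Z, mul(SZ, SZ)), mul(add(Z, Z), mul(SSZ, SZ))), add(SZ, add(SZ, Z))))))))
  [35] S(S(S(S(S(add(add(mul(SZ, SZ), mul(add(Z, Z), mul(SSZ, SZ))), add(SZ, add(SZ, Z))))))))
  [36] S(S(S(S(S(add(add(add(SZ, mul(Z, SZ)), mul(add(Z, Z), mul(SSZ, SZ))), add(SZ, add(SZ, Z))))))))
  [37] S(S(S(S(S(add(add(S(add(Z, mul(Z, SZ))), mul(add(Z, Z), mul(SSZ, SZ))), add(SZ, add(SZ, Z))))))))
  [38] S(S(S(S(S(add(S(add(add(Z, mul(Z, SZ)), mul(add(Z, Z), mul(SSZ, SZ)))), add(SZ, add(SZ, Z))))))))
  [39] S(S(S(S(S(S(add(add(add(Z, mul(Z, SZ)), mul(add(Z, Z), mul(SSZ, SZ))), add(SZ, add(SZ, Z)))))))))
  [40] S(S(S(S(S(S(add(add(mul(Z, SZ), mul(add(Z, Z), mul(SSZ, SZ))), add(SZ, add(SZ, Z)))))))))
  [41] S(S(S(S(S(S(add(add(Z, mul(add(Z, Z), mul(SSZ, SZ))), add(SZ, add(SZ, Z)))))))))
  [42] S(S(S(S(S(S(add(mul(add(Z, Z), mul(SSZ, SZ)), add(SZ, add(SZ, Z)))))))))
  [43] S(S(S(S(S(S(add(mul(Z, mul(SSZ, SZ)), add(SZ, add(SZ, Z)))))))))
  [44] S(S(S(S(S(S(add(Z, add(SZ, add(SZ, Z)))))))))
  [45] S(S(S(S(S(S(add(SZ, add(SZ, Z))))))))
  [46] S(S(S(S(S(S(S(add(Z, add(SZ, Z)))))))))
  [47] S(S(S(S(S(S(S(add(SZ, Z))))))))
  [48] S(S(S(S(S(S(S(S(add(Z, Z)))))))))
  [49] S^8(Z)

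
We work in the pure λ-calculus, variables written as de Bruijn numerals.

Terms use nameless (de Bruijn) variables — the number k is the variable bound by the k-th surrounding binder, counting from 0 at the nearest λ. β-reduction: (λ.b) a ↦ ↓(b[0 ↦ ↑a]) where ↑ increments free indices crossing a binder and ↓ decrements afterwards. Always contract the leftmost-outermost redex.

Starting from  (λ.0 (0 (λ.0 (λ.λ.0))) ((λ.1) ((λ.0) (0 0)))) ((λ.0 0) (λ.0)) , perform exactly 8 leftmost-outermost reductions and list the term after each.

  start: (λ.0 (0 (λ.0 (λ.λ.0))) ((λ.1) ((λ.0) (0 0)))) ((λ.0 0) (λ.0))
  step 1: (λ.0 0) (λ.0) ((λ.0 0) (λ.0) (λ.0 (λ.λ.0))) ((λ.(λ.0 0) (λ.0)) ((λ.0) ((λ.0 0) (λ.0) ((λ.0 0) (λ.0)))))
  step 2: (λ.0) (λ.0) ((λ.0 0) (λ.0) (λ.0 (λ.λ.0))) ((λ.(λ.0 0) (λ.0)) ((λ.0) ((λ.0 0) (λ.0) ((λ.0 0) (λ.0)))))
  step 3: (λ.0) ((λ.0 0) (λ.0) (λ.0 (λ.λ.0))) ((λ.(λ.0 0) (λ.0)) ((λ.0) ((λ.0 0) (λ.0) ((λ.0 0) (λ.0)))))
  step 4: (λ.0 0) (λ.0) (λ.0 (λ.λ.0)) ((λ.(λ.0 0) (λ.0)) ((λ.0) ((λ.0 0) (λ.0) ((λ.0 0) (λ.0)))))
  step 5: (λ.0) (λ.0) (λ.0 (λ.λ.0)) ((λ.(λ.0 0) (λ.0)) ((λ.0) ((λ.0 0) (λ.0) ((λ.0 0) (λ.0)))))
  step 6: (λ.0) (λ.0 (λ.λ.0)) ((λ.(λ.0 0) (λ.0)) ((λ.0) ((λ.0 0) (λ.0) ((λ.0 0) (λ.0)))))
  step 7: (λ.0 (λ.λ.0)) ((λ.(λ.0 0) (λ.0)) ((λ.0) ((λ.0 0) (λ.0) ((λ.0 0) (λ.0)))))
  step 8: (λ.(λ.0 0) (λ.0)) ((λ.0) ((λ.0 0) (λ.0) ((λ.0 0) (λ.0)))) (λ.λ.0)

Answer: after 8 steps: (λ.(λ.0 0) (λ.0)) ((λ.0) ((λ.0 0) (λ.0) ((λ.0 0) (λ.0)))) (λ.λ.0)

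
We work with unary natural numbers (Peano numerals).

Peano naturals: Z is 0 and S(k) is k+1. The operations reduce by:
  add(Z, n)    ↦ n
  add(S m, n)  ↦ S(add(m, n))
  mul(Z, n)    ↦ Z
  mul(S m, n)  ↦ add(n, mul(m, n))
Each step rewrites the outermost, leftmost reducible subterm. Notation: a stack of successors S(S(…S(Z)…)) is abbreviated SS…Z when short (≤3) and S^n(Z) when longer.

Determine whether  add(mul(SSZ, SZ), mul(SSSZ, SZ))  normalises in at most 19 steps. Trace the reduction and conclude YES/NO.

Answer: NO — after 19 steps the term is S(S(S(S(S(mul(Z, SZ)))))), not yet normal

Derivation:
  start: add(mul(SSZ, SZ), mul(SSSZ, SZ))
  [1] add(add(SZ, mul(SZ, SZ)), mul(SSSZ, SZ))
  [2] add(S(add(Z, mul(SZ, SZ))), mul(SSSZ, SZ))
  [3] S(add(add(Z, mul(SZ, SZ)), mul(SSSZ, SZ)))
  [4] S(add(mul(SZ, SZ), mul(SSSZ, SZ)))
  [5] S(add(add(SZ, mul(Z, SZ)), mul(SSSZ, SZ)))
  [6] S(add(S(add(Z, mul(Z, SZ))), mul(SSSZ, SZ)))
  [7] S(S(add(add(Z, mul(Z, SZ)), mul(SSSZ, SZ))))
  [8] S(S(add(mul(Z, SZ), mul(SSSZ, SZ))))
  [9] S(S(add(Z, mul(SSSZ, SZ))))
  [10] S(S(mul(SSSZ, SZ)))
  [11] S(S(add(SZ, mul(SSZ, SZ))))
  [12] S(S(S(add(Z, mul(SSZ, SZ)))))
  [13] S(S(S(mul(SSZ, SZ))))
  [14] S(S(S(add(SZ, mul(SZ, SZ)))))
  [15] S(S(S(S(add(Z, mul(SZ, SZ))))))
  [16] S(S(S(S(mul(SZ, SZ)))))
  [17] S(S(S(S(add(SZ, mul(Z, SZ))))))
  [18] S(S(S(S(S(add(Z, mul(Z, SZ)))))))
  [19] S(S(S(S(S(mul(Z, SZ))))))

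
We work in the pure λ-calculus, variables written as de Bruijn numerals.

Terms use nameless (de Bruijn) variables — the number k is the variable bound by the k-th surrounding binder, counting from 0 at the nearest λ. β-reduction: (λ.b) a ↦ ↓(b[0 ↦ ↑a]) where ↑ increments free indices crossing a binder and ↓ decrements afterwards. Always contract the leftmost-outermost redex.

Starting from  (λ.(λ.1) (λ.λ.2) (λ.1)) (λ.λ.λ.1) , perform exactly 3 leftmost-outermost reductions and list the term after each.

Answer: after 3 steps: λ.λ.1

Working:
  start: (λ.(λ.1) (λ.λ.2) (λ.1)) (λ.λ.λ.1)
  →1  (λ.λ.λ.λ.1) (λ.λ.λ.λ.λ.1) (λ.λ.λ.λ.1)
  →2  (λ.λ.λ.1) (λ.λ.λ.λ.1)
  →3  λ.λ.1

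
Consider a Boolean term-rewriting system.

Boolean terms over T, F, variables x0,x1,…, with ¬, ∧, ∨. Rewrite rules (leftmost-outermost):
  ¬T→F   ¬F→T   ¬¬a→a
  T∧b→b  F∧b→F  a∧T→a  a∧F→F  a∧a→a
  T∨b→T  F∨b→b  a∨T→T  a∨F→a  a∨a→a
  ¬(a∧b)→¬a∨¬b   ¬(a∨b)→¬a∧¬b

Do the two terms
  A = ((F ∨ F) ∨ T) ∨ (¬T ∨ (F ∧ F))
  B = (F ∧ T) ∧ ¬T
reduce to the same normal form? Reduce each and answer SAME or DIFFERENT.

Answer: DIFFERENT — A ⇓ T, B ⇓ F

Working:
Term A:
  start: ((F ∨ F) ∨ T) ∨ (¬T ∨ (F ∧ F))
  step 1: T ∨ (¬T ∨ (F ∧ F))
  step 2: T

Term B:
  start: (F ∧ T) ∧ ¬T
  step 1: F ∧ ¬T
  step 2: F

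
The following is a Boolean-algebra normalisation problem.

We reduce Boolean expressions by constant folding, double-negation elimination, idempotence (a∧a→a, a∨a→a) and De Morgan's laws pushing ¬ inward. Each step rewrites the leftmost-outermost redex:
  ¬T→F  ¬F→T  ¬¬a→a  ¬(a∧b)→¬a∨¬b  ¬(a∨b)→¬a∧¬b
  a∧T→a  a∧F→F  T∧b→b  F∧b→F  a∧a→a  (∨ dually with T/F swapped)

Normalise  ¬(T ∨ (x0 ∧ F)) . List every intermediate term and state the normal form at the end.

Answer: normal form = F  (in 3 steps)

Reduction:
  start: ¬(T ∨ (x0 ∧ F))
  →1  ¬T ∧ ¬(x0 ∧ F)
  →2  F ∧ ¬(x0 ∧ F)
  →3  F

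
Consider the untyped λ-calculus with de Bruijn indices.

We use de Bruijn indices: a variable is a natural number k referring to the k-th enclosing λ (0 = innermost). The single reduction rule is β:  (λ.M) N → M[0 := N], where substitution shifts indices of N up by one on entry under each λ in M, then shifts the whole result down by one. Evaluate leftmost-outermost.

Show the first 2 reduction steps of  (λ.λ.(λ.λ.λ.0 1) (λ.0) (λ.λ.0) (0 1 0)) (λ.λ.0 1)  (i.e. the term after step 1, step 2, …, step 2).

Answer: after 2 steps: λ.(λ.λ.0 1) (λ.λ.0) (0 (λ.λ.0 1) 0)

Derivation:
  start: (λ.λ.(λ.λ.λ.0 1) (λ.0) (λ.λ.0) (0 1 0)) (λ.λ.0 1)
  step 1: λ.(λ.λ.λ.0 1) (λ.0) (λ.λ.0) (0 (λ.λ.0 1) 0)
  step 2: λ.(λ.λ.0 1) (λ.λ.0) (0 (λ.λ.0 1) 0)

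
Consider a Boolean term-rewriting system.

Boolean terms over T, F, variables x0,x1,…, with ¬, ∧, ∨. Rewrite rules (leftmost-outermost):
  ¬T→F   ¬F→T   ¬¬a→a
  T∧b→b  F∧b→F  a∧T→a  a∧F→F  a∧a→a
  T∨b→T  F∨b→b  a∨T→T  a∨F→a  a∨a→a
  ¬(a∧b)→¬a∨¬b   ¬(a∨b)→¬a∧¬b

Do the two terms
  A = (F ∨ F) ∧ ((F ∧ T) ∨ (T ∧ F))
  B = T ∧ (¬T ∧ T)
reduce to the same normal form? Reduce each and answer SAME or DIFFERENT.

Answer: SAME — A ⇓ F, B ⇓ F

Derivation:
Term A:
  start: (F ∨ F) ∧ ((F ∧ T) ∨ (T ∧ F))
  [1] F ∧ ((F ∧ T) ∨ (T ∧ F))
  [2] F

Term B:
  start: T ∧ (¬T ∧ T)
  [1] ¬T ∧ T
  [2] ¬T
  [3] F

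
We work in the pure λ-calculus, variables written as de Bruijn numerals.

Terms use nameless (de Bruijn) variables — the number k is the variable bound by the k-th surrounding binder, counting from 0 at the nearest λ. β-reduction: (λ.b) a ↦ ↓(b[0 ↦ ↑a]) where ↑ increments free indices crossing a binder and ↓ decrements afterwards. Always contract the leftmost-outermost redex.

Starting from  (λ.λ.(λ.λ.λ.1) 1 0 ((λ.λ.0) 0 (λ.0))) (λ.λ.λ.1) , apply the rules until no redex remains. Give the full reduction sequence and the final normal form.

Answer: normal form = λ.0  (in 4 steps)

Reduction:
  start: (λ.λ.(λ.λ.λ.1) 1 0 ((λ.λ.0) 0 (λ.0))) (λ.λ.λ.1)
  step 1: λ.(λ.λ.λ.1) (λ.λ.λ.1) 0 ((λ.λ.0) 0 (λ.0))
  step 2: λ.(λ.λ.1) 0 ((λ.λ.0) 0 (λ.0))
  step 3: λ.(λ.1) ((λ.λ.0) 0 (λ.0))
  step 4: λ.0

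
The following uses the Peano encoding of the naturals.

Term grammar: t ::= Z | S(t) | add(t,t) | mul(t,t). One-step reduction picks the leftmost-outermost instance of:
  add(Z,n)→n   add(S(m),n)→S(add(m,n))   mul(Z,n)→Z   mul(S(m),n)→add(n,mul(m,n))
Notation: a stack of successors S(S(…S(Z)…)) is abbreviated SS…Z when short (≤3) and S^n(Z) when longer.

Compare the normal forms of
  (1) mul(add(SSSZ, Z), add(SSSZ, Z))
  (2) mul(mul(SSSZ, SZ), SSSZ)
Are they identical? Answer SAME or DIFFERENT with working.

Answer: SAME — A ⇓ S^9(Z), B ⇓ S^9(Z)

Reduction:
Term A:
  start: mul(add(SSSZ, Z), add(SSSZ, Z))
  [1] mul(S(add(SSZ, Z)), add(SSSZ, Z))
  [2] add(add(SSSZ, Z), mul(add(SSZ, Z), add(SSSZ, Z)))
  [3] add(S(add(SSZ, Z)), mul(add(SSZ, Z), add(SSSZ, Z)))
  [4] S(add(add(SSZ, Z), mul(add(SSZ, Z), add(SSSZ, Z))))
  [5] S(add(S(add(SZ, Z)), mul(add(SSZ, Z), add(SSSZ, Z))))
  [6] S(S(add(add(SZ, Z), mul(add(SSZ, Z), add(SSSZ, Z)))))
  [7] S(S(add(S(add(Z, Z)), mul(add(SSZ, Z), add(SSSZ, Z)))))
  [8] S(S(S(add(add(Z, Z), mul(add(SSZ, Z), add(SSSZ, Z))))))
  [9] S(S(S(add(Z, mul(add(SSZ, Z), add(SSSZ, Z))))))
  [10] S(S(S(mul(add(SSZ, Z), add(SSSZ, Z)))))
  [11] S(S(S(mul(S(add(SZ, Z)), add(SSSZ, Z)))))
  [12] S(S(S(add(add(SSSZ, Z), mul(add(SZ, Z), add(SSSZ, Z))))))
  [13] S(S(S(add(S(add(SSZ, Z)), mul(add(SZ, Z), add(SSSZ, Z))))))
  [14] S(S(S(S(add(add(SSZ, Z), mul(add(SZ, Z), add(SSSZ, Z)))))))
  [15] S(S(S(S(add(S(add(SZ, Z)), mul(add(SZ, Z), add(SSSZ, Z)))))))
  [16] S(S(S(S(S(add(add(SZ, Z), mul(add(SZ, Z), add(SSSZ, Z))))))))
  [17] S(S(S(S(S(add(S(add(Z, Z)), mul(add(SZ, Z), add(SSSZ, Z))))))))
  [18] S(S(S(S(S(S(add(add(Z, Z), mul(add(SZ, Z), add(SSSZ, Z)))))))))
  [19] S(S(S(S(S(S(add(Z, mul(add(SZ, Z), add(SSSZ, Z)))))))))
  [20] S(S(S(S(S(S(mul(add(SZ, Z), add(SSSZ, Z))))))))
  [21] S(S(S(S(S(S(mul(S(add(Z, Z)), add(SSSZ, Z))))))))
  [22] S(S(S(S(S(S(add(add(SSSZ, Z), mul(add(Z, Z), add(SSSZ, Z)))))))))
  [23] S(S(S(S(S(S(add(S(add(SSZ, Z)), mul(add(Z, Z), add(SSSZ, Z)))))))))
  [24] S(S(S(S(S(S(S(add(add(SSZ, Z), mul(add(Z, Z), add(SSSZ, Z))))))))))
  [25] S(S(S(S(S(S(S(add(S(add(SZ, Z)), mul(add(Z, Z), add(SSSZ, Z))))))))))
  [26] S(S(S(S(S(S(S(S(add(add(SZ, Z), mul(add(Z, Z), add(SSSZ, Z)))))))))))
  [27] S(S(S(S(S(S(S(S(add(S(add(Z, Z)), mul(add(Z, Z), add(SSSZ, Z)))))))))))
  [28] S(S(S(S(S(S(S(S(S(add(add(Z, Z), mul(add(Z, Z), add(SSSZ, Z))))))))))))
  [29] S(S(S(S(S(S(S(S(S(add(Z, mul(add(Z, Z), add(SSSZ, Z))))))))))))
  [30] S(S(S(S(S(S(S(S(S(mul(add(Z, Z), add(SSSZ, Z)))))))))))
  [31] S(S(S(S(S(S(S(S(S(mul(Z, add(SSSZ, Z)))))))))))
  [32] S^9(Z)

Term B:
  start: mul(mul(SSSZ, SZ), SSSZ)
  [1] mul(add(SZ, mul(SSZ, SZ)), SSSZ)
  [2] mul(S(add(Z, mul(SSZ, SZ))), SSSZ)
  [3] add(SSSZ, mul(add(Z, mul(SSZ, SZ)), SSSZ))
  [4] S(add(SSZ, mul(add(Z, mul(SSZ, SZ)), SSSZ)))
  [5] S(S(add(SZ, mul(add(Z, mul(SSZ, SZ)), SSSZ))))
  [6] S(S(S(add(Z, mul(add(Z, mul(SSZ, SZ)), SSSZ)))))
  [7] S(S(S(mul(add(Z, mul(SSZ, SZ)), SSSZ))))
  [8] S(S(S(mul(mul(SSZ, SZ), SSSZ))))
  [9] S(S(S(mul(add(SZ, mul(SZ, SZ)), SSSZ))))
  [10] S(S(S(mul(S(add(Z, mul(SZ, SZ))), SSSZ))))
  [11] S(S(S(add(SSSZ, mul(add(Z, mul(SZ, SZ)), SSSZ)))))
  [12] S(S(S(S(add(SSZ, mul(add(Z, mul(SZ, SZ)), SSSZ))))))
  [13] S(S(S(S(S(add(SZ, mul(add(Z, mul(SZ, SZ)), SSSZ)))))))
  [14] S(S(S(S(S(S(add(Z, mul(add(Z, mul(SZ, SZ)), SSSZ))))))))
  [15] S(S(S(S(S(S(mul(add(Z, mul(SZ, SZ)), SSSZ)))))))
  [16] S(S(S(S(S(S(mul(mul(SZ, SZ), SSSZ)))))))
  [17] S(S(S(S(S(S(mul(add(SZ, mul(Z, SZ)), SSSZ)))))))
  [18] S(S(S(S(S(S(mul(S(add(Z, mul(Z, SZ))), SSSZ)))))))
  [19] S(S(S(S(S(S(add(SSSZ, mul(add(Z, mul(Z, SZ)), SSSZ))))))))
  [20] S(S(S(S(S(S(S(add(SSZ, mul(add(Z, mul(Z, SZ)), SSSZ)))))))))
  [21] S(S(S(S(S(S(S(S(add(SZ, mul(add(Z, mul(Z, SZ)), SSSZ))))))))))
  [22] S(S(S(S(S(S(S(S(S(add(Z, mul(add(Z, mul(Z, SZ)), SSSZ)))))))))))
  [23] S(S(S(S(S(S(S(S(S(mul(add(Z, mul(Z, SZ)), SSSZ))))))))))
  [24] S(S(S(S(S(S(S(S(S(mul(mul(Z, SZ), SSSZ))))))))))
  [25] S(S(S(S(S(S(S(S(S(mul(Z, SSSZ))))))))))
  [26] S^9(Z)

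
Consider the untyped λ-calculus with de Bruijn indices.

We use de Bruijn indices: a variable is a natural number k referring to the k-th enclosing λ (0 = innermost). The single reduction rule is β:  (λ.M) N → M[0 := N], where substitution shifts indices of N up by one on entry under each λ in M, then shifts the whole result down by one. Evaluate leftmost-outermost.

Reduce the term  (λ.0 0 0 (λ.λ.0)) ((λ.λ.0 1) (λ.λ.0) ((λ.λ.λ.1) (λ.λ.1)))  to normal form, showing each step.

Answer: normal form = λ.λ.0  (in 8 steps)

Working:
  start: (λ.0 0 0 (λ.λ.0)) ((λ.λ.0 1) (λ.λ.0) ((λ.λ.λ.1) (λ.λ.1)))
  [1] (λ.λ.0 1) (λ.λ.0) ((λ.λ.λ.1) (λ.λ.1)) ((λ.λ.0 1) (λ.λ.0) ((λ.λ.λ.1) (λ.λ.1))) ((λ.λ.0 1) (λ.λ.0) ((λ.λ.λ.1) (λ.λ.1))) (λ.λ.0)
  [2] (λ.0 (λ.λ.0)) ((λ.λ.λ.1) (λ.λ.1)) ((λ.λ.0 1) (λ.λ.0) ((λ.λ.λ.1) (λ.λ.1))) ((λ.λ.0 1) (λ.λ.0) ((λ.λ.λ.1) (λ.λ.1))) (λ.λ.0)
  [3] (λ.λ.λ.1) (λ.λ.1) (λ.λ.0) ((λ.λ.0 1) (λ.λ.0) ((λ.λ.λ.1) (λ.λ.1))) ((λ.λ.0 1) (λ.λ.0) ((λ.λ.λ.1) (λ.λ.1))) (λ.λ.0)
  [4] (λ.λ.1) (λ.λ.0) ((λ.λ.0 1) (λ.λ.0) ((λ.λ.λ.1) (λ.λ.1))) ((λ.λ.0 1) (λ.λ.0) ((λ.λ.λ.1) (λ.λ.1))) (λ.λ.0)
  [5] (λ.λ.λ.0) ((λ.λ.0 1) (λ.λ.0) ((λ.λ.λ.1) (λ.λ.1))) ((λ.λ.0 1) (λ.λ.0) ((λ.λ.λ.1) (λ.λ.1))) (λ.λ.0)
  [6] (λ.λ.0) ((λ.λ.0 1) (λ.λ.0) ((λ.λ.λ.1) (λ.λ.1))) (λ.λ.0)
  [7] (λ.0) (λ.λ.0)
  [8] λ.λ.0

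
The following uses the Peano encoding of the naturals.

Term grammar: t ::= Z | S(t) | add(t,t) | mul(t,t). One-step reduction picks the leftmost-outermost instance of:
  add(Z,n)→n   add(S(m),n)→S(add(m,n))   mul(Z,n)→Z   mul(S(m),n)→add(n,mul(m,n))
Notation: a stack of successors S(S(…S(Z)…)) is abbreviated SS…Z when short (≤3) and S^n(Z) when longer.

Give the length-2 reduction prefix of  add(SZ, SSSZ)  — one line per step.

  start: add(SZ, SSSZ)
  step 1: S(add(Z, SSSZ))
  step 2: S^4(Z)

Answer: after 2 steps: S^4(Z)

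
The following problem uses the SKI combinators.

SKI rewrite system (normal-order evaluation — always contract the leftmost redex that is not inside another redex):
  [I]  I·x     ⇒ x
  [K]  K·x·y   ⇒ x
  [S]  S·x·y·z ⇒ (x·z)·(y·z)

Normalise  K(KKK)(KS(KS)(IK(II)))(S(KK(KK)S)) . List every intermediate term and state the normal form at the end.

Answer: normal form = K(S(KS))  (in 3 steps)

Working:
  start: K(KKK)(KS(KS)(IK(II)))(S(KK(KK)S))
  step 1: KKK(S(KK(KK)S))
  step 2: K(S(KK(KK)S))
  step 3: K(S(KS))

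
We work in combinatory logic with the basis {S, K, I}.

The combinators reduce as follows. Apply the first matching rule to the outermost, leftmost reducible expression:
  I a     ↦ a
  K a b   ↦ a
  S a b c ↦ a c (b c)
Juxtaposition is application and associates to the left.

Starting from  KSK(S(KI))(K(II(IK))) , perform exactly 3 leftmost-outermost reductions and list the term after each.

  start: KSK(S(KI))(K(II(IK)))
  [1] S(S(KI))(K(II(IK)))
  [2] S(S(KI))(K(I(IK)))
  [3] S(S(KI))(K(IK))

Answer: after 3 steps: S(S(KI))(K(IK))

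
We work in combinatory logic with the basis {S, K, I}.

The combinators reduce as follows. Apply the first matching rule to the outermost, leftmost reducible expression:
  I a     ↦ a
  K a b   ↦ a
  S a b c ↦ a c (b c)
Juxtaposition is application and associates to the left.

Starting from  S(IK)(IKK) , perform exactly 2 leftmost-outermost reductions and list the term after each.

Answer: after 2 steps: SK(KK)

Derivation:
  start: S(IK)(IKK)
  step 1: SK(IKK)
  step 2: SK(KK)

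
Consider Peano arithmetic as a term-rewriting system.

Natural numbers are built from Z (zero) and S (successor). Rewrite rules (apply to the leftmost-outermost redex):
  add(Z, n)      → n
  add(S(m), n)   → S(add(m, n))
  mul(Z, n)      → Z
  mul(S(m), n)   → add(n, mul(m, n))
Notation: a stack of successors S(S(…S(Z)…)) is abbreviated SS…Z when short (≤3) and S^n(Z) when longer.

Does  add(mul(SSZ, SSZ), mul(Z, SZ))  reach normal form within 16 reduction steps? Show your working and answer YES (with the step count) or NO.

  start: add(mul(SSZ, SSZ), mul(Z, SZ))
  step 1: add(add(SSZ, mul(SZ, SSZ)), mul(Z, SZ))
  step 2: add(S(add(SZ, mul(SZ, SSZ))), mul(Z, SZ))
  step 3: S(add(add(SZ, mul(SZ, SSZ)), mul(Z, SZ)))
  step 4: S(add(S(add(Z, mul(SZ, SSZ))), mul(Z, SZ)))
  step 5: S(S(add(add(Z, mul(SZ, SSZ)), mul(Z, SZ))))
  step 6: S(S(add(mul(SZ, SSZ), mul(Z, SZ))))
  step 7: S(S(add(add(SSZ, mul(Z, SSZ)), mul(Z, SZ))))
  step 8: S(S(add(S(add(SZ, mul(Z, SSZ))), mul(Z, SZ))))
  step 9: S(S(S(add(add(SZ, mul(Z, SSZ)), mul(Z, SZ)))))
  step 10: S(S(S(add(S(add(Z, mul(Z, SSZ))), mul(Z, SZ)))))
  step 11: S(S(S(S(add(add(Z, mul(Z, SSZ)), mul(Z, SZ))))))
  step 12: S(S(S(S(add(mul(Z, SSZ), mul(Z, SZ))))))
  step 13: S(S(S(S(add(Z, mul(Z, SZ))))))
  step 14: S(S(S(S(mul(Z, SZ)))))
  step 15: S^4(Z)

Answer: YES — reaches normal form S^4(Z) in 15 ≤ 16 steps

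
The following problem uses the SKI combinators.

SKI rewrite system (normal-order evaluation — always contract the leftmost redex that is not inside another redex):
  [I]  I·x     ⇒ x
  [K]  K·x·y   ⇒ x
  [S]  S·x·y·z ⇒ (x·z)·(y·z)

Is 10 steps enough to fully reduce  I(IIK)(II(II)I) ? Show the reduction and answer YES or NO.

Answer: YES — reaches normal form KI in 7 ≤ 10 steps

Reduction:
  start: I(IIK)(II(II)I)
  [1] IIK(II(II)I)
  [2] IK(II(II)I)
  [3] K(II(II)I)
  [4] K(I(II)I)
  [5] K(III)
  [6] K(II)
  [7] KI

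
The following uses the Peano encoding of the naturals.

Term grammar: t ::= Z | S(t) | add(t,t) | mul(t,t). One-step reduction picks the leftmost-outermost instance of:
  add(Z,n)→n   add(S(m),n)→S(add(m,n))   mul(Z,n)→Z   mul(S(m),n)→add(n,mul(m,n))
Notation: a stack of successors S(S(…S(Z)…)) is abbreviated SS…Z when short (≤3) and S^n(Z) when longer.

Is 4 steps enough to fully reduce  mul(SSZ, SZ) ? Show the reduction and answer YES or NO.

  start: mul(SSZ, SZ)
  step 1: add(SZ, mul(SZ, SZ))
  step 2: S(add(Z, mul(SZ, SZ)))
  step 3: S(mul(SZ, SZ))
  step 4: S(add(SZ, mul(Z, SZ)))

Answer: NO — after 4 steps the term is S(add(SZ, mul(Z, SZ))), not yet normal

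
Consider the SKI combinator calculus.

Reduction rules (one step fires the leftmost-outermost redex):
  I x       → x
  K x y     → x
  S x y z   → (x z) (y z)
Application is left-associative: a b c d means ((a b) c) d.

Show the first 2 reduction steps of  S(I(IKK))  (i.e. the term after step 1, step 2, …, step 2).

Answer: after 2 steps: S(KK)

Derivation:
  start: S(I(IKK))
  [1] S(IKK)
  [2] S(KK)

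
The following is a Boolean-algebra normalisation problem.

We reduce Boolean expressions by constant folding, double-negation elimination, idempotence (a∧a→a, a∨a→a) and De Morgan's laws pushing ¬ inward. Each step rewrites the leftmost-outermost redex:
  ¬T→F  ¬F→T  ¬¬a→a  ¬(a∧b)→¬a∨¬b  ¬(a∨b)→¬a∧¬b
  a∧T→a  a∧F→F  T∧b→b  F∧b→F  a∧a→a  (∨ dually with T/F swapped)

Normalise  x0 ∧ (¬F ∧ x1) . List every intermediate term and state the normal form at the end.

  start: x0 ∧ (¬F ∧ x1)
  →1  x0 ∧ (T ∧ x1)
  →2  x0 ∧ x1

Answer: normal form = x0 ∧ x1  (in 2 steps)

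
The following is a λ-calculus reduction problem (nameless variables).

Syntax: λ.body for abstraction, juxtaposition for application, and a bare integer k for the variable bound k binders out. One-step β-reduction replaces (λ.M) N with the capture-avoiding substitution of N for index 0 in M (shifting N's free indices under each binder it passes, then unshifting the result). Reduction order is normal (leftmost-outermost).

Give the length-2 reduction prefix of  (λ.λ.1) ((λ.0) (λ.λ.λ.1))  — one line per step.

  start: (λ.λ.1) ((λ.0) (λ.λ.λ.1))
  →1  λ.(λ.0) (λ.λ.λ.1)
  →2  λ.λ.λ.λ.1

Answer: after 2 steps: λ.λ.λ.λ.1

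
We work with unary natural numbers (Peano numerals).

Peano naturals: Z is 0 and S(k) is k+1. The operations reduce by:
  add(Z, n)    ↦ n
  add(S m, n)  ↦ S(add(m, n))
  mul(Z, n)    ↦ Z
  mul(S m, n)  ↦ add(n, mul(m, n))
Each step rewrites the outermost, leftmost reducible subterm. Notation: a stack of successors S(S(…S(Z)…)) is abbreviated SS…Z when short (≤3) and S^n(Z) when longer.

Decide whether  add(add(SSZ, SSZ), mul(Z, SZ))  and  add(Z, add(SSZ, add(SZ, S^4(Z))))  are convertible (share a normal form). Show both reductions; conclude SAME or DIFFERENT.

Term A:
  start: add(add(SSZ, SSZ), mul(Z, SZ))
  [1] add(S(add(SZ, SSZ)), mul(Z, SZ))
  [2] S(add(add(SZ, SSZ), mul(Z, SZ)))
  [3] S(add(S(add(Z, SSZ)), mul(Z, SZ)))
  [4] S(S(add(add(Z, SSZ), mul(Z, SZ))))
  [5] S(S(add(SSZ, mul(Z, SZ))))
  [6] S(S(S(add(SZ, mul(Z, SZ)))))
  [7] S(S(S(S(add(Z, mul(Z, SZ))))))
  [8] S(S(S(S(mul(Z, SZ)))))
  [9] S^4(Z)

Term B:
  start: add(Z, add(SSZ, add(SZ, S^4(Z))))
  [1] add(SSZ, add(SZ, S^4(Z)))
  [2] S(add(SZ, add(SZ, S^4(Z))))
  [3] S(S(add(Z, add(SZ, S^4(Z)))))
  [4] S(S(add(SZ, S^4(Z))))
  [5] S(S(S(add(Z, S^4(Z)))))
  [6] S^7(Z)

Answer: DIFFERENT — A ⇓ S^4(Z), B ⇓ S^7(Z)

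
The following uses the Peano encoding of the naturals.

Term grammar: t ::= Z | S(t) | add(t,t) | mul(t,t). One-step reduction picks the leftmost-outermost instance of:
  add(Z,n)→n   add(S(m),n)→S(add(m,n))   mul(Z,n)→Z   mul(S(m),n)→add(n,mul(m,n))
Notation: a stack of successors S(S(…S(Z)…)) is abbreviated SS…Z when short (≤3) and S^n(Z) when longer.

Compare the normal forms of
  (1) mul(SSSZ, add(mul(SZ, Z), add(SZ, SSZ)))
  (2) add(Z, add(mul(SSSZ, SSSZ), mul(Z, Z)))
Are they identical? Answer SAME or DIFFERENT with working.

Term A:
  start: mul(SSSZ, add(mul(SZ, Z), add(SZ, SSZ)))
  step 1: add(add(mul(SZ, Z), add(SZ, SSZ)), mul(SSZ, add(mul(SZ, Z), add(SZ, SSZ))))
  step 2: add(add(add(Z, mul(Z, Z)), add(SZ, SSZ)), mul(SSZ, add(mul(SZ, Z), add(SZ, SSZ))))
  step 3: add(add(mul(Z, Z), add(SZ, SSZ)), mul(SSZ, add(mul(SZ, Z), add(SZ, SSZ))))
  step 4: add(add(Z, add(SZ, SSZ)), mul(SSZ, add(mul(SZ, Z), add(SZ, SSZ))))
  step 5: add(add(SZ, SSZ), mul(SSZ, add(mul(SZ, Z), add(SZ, SSZ))))
  step 6: add(S(add(Z, SSZ)), mul(SSZ, add(mul(SZ, Z), add(SZ, SSZ))))
  step 7: S(add(add(Z, SSZ), mul(SSZ, add(mul(SZ, Z), add(SZ, SSZ)))))
  step 8: S(add(SSZ, mul(SSZ, add(mul(SZ, Z), add(SZ, SSZ)))))
  step 9: S(S(add(SZ, mul(SSZ, add(mul(SZ, Z), add(SZ, SSZ))))))
  step 10: S(S(S(add(Z, mul(SSZ, add(mul(SZ, Z), add(SZ, SSZ)))))))
  step 11: S(S(S(mul(SSZ, add(mul(SZ, Z), add(SZ, SSZ))))))
  step 12: S(S(S(add(add(mul(SZ, Z), add(SZ, SSZ)), mul(SZ, add(mul(SZ, Z), add(SZ, SSZ)))))))
  step 13: S(S(S(add(add(add(Z, mul(Z, Z)), add(SZ, SSZ)), mul(SZ, add(mul(SZ, Z), add(SZ, SSZ)))))))
  step 14: S(S(S(add(add(mul(Z, Z), add(SZ, SSZ)), mul(SZ, add(mul(SZ, Z), add(SZ, SSZ)))))))
  step 15: S(S(S(add(add(Z, add(SZ, SSZ)), mul(SZ, add(mul(SZ, Z), add(SZ, SSZ)))))))
  step 16: S(S(S(add(add(SZ, SSZ), mul(SZ, add(mul(SZ, Z), add(SZ, SSZ)))))))
  step 17: S(S(S(add(S(add(Z, SSZ)), mul(SZ, add(mul(SZ, Z), add(SZ, SSZ)))))))
  step 18: S(S(S(S(add(add(Z, SSZ), mul(SZ, add(mul(SZ, Z), add(SZ, SSZ))))))))
  step 19: S(S(S(S(add(SSZ, mul(SZ, add(mul(SZ, Z), add(SZ, SSZ))))))))
  step 20: S(S(S(S(S(add(SZ, mul(SZ, add(mul(SZ, Z), add(SZ, SSZ)))))))))
  step 21: S(S(S(S(S(S(add(Z, mul(SZ, add(mul(SZ, Z), add(SZ, SSZ))))))))))
  step 22: S(S(S(S(S(S(mul(SZ, add(mul(SZ, Z), add(SZ, SSZ)))))))))
  step 23: S(S(S(S(S(S(add(add(mul(SZ, Z), add(SZ, SSZ)), mul(Z, add(mul(SZ, Z), add(SZ, SSZ))))))))))
  step 24: S(S(S(S(S(S(add(add(add(Z, mul(Z, Z)), add(SZ, SSZ)), mul(Z, add(mul(SZ, Z), add(SZ, SSZ))))))))))
  step 25: S(S(S(S(S(S(add(add(mul(Z, Z), add(SZ, SSZ)), mul(Z, add(mul(SZ, Z), add(SZ, SSZ))))))))))
  step 26: S(S(S(S(S(S(add(add(Z, add(SZ, SSZ)), mul(Z, add(mul(SZ, Z), add(SZ, SSZ))))))))))
  step 27: S(S(S(S(S(S(add(add(SZ, SSZ), mul(Z, add(mul(SZ, Z), add(SZ, SSZ))))))))))
  step 28: S(S(S(S(S(S(add(S(add(Z, SSZ)), mul(Z, add(mul(SZ, Z), add(SZ, SSZ))))))))))
  step 29: S(S(S(S(S(S(S(add(add(Z, SSZ), mul(Z, add(mul(SZ, Z), add(SZ, SSZ)))))))))))
  step 30: S(S(S(S(S(S(S(add(SSZ, mul(Z, add(mul(SZ, Z), add(SZ, SSZ)))))))))))
  step 31: S(S(S(S(S(S(S(S(add(SZ, mul(Z, add(mul(SZ, Z), add(SZ, SSZ))))))))))))
  step 32: S(S(S(S(S(S(S(S(S(add(Z, mul(Z, add(mul(SZ, Z), add(SZ, SSZ)))))))))))))
  step 33: S(S(S(S(S(S(S(S(S(mul(Z, add(mul(SZ, Z), add(SZ, SSZ))))))))))))
  step 34: S^9(Z)

Term B:
  start: add(Z, add(mul(SSSZ, SSSZ), mul(Z, Z)))
  step 1: add(mul(SSSZ, SSSZ), mul(Z, Z))
  step 2: add(add(SSSZ, mul(SSZ, SSSZ)), mul(Z, Z))
  step 3: add(S(add(SSZ, mul(SSZ, SSSZ))), mul(Z, Z))
  step 4: S(add(add(SSZ, mul(SSZ, SSSZ)), mul(Z, Z)))
  step 5: S(add(S(add(SZ, mul(SSZ, SSSZ))), mul(Z, Z)))
  step 6: S(S(add(add(SZ, mul(SSZ, SSSZ)), mul(Z, Z))))
  step 7: S(S(add(S(add(Z, mul(SSZ, SSSZ))), mul(Z, Z))))
  step 8: S(S(S(add(add(Z, mul(SSZ, SSSZ)), mul(Z, Z)))))
  step 9: S(S(S(add(mul(SSZ, SSSZ), mul(Z, Z)))))
  step 10: S(S(S(add(add(SSSZ, mul(SZ, SSSZ)), mul(Z, Z)))))
  step 11: S(S(S(add(S(add(SSZ, mul(SZ, SSSZ))), mul(Z, Z)))))
  step 12: S(S(S(S(add(add(SSZ, mul(SZ, SSSZ)), mul(Z, Z))))))
  step 13: S(S(S(S(add(S(add(SZ, mul(SZ, SSSZ))), mul(Z, Z))))))
  step 14: S(S(S(S(S(add(add(SZ, mul(SZ, SSSZ)), mul(Z, Z)))))))
  step 15: S(S(S(S(S(add(S(add(Z, mul(SZ, SSSZ))), mul(Z, Z)))))))
  step 16: S(S(S(S(S(S(add(add(Z, mul(SZ, SSSZ)), mul(Z, Z))))))))
  step 17: S(S(S(S(S(S(add(mul(SZ, SSSZ), mul(Z, Z))))))))
  step 18: S(S(S(S(S(S(add(add(SSSZ, mul(Z, SSSZ)), mul(Z, Z))))))))
  step 19: S(S(S(S(S(S(add(S(add(SSZ, mul(Z, SSSZ))), mul(Z, Z))))))))
  step 20: S(S(S(S(S(S(S(add(add(SSZ, mul(Z, SSSZ)), mul(Z, Z)))))))))
  step 21: S(S(S(S(S(S(S(add(S(add(SZ, mul(Z, SSSZ))), mul(Z, Z)))))))))
  step 22: S(S(S(S(S(S(S(S(add(add(SZ, mul(Z, SSSZ)), mul(Z, Z))))))))))
  step 23: S(S(S(S(S(S(S(S(add(S(add(Z, mul(Z, SSSZ))), mul(Z, Z))))))))))
  step 24: S(S(S(S(S(S(S(S(S(add(add(Z, mul(Z, SSSZ)), mul(Z, Z)))))))))))
  step 25: S(S(S(S(S(S(S(S(S(add(mul(Z, SSSZ), mul(Z, Z)))))))))))
  step 26: S(S(S(S(S(S(S(S(S(add(Z, mul(Z, Z)))))))))))
  step 27: S(S(S(S(S(S(S(S(S(mul(Z, Z))))))))))
  step 28: S^9(Z)

Answer: SAME — A ⇓ S^9(Z), B ⇓ S^9(Z)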